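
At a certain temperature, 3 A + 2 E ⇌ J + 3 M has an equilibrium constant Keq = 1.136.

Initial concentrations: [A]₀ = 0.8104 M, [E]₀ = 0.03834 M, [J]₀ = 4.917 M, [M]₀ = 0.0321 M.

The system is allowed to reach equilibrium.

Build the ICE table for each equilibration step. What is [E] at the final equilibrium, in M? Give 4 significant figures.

Q₀ = 0.2079 vs Keq = 1.136 ⇒ Q<K, forward
Step 1:
                  A         E         J         M
  init       0.8104   0.03834     4.917    0.0321
  Δ        -0.01401 -0.009341   0.00467   0.01401
  eq         0.7964     0.029     4.922   0.04611
  solve Keq expr → x = 0.00467; check Q = 1.136

[E]_eq = 0.029 M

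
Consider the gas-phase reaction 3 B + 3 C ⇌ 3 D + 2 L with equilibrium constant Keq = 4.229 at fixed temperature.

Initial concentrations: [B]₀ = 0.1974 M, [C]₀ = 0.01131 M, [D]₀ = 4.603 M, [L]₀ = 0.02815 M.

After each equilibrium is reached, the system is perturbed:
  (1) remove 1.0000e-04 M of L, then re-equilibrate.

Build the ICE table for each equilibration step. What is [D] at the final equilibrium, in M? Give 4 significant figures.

[D]_eq = 4.561 M

Q₀ = 6.9447e+06 vs Keq = 4.229 ⇒ Q>K, reverse
Step 1:
                   B          C          D          L
  Initial     0.1974    0.01131      4.603    0.02815
  Change     0.04177    0.04177   -0.04177   -0.02785
  Equil       0.2392    0.05308      4.561 3.0198e-04
  solve Keq expr → x = -0.01392; check Q = 4.229
Then remove 1.0000e-04 M of L.
Step 2:
                   B          C          D          L
  Initial     0.2392    0.05308      4.561 2.0198e-04
  Change  -1.4767e-04 -1.4767e-04 1.4767e-04 9.8448e-05
  Equil        0.239    0.05293      4.561 3.0043e-04
  solve Keq expr → x = 4.9224e-05; check Q = 4.229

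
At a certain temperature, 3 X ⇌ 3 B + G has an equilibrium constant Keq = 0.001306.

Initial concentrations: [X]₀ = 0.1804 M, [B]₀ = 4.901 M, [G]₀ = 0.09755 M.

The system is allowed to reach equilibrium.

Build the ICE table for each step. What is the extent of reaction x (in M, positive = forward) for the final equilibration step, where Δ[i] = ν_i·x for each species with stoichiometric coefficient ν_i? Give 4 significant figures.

x = -0.09755 M

Q₀ = 1956 vs Keq = 0.001306 ⇒ Q>K, reverse
Step 1:
                   X          B          G
  init        0.1804      4.901    0.09755
  Δ           0.2926    -0.2926   -0.09755
  eq           0.473      4.608 1.4126e-06
  solve Keq expr → x = -0.09755; check Q = 0.001306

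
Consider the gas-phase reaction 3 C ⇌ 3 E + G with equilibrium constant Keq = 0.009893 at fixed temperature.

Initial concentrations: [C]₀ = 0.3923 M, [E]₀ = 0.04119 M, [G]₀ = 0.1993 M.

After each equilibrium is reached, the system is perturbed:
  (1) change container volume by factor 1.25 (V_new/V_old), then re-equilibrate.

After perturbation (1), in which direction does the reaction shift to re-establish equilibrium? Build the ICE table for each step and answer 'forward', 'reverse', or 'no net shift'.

Direction: forward

Q₀ = 2.3069e-04 vs Keq = 0.009893 ⇒ Q<K, forward
Step 1:
                    C           E           G
  I            0.3923     0.04119      0.1993
  C           -0.0721      0.0721     0.02403
  E            0.3202      0.1133      0.2233
  solve Keq expr → x = 0.02403; check Q = 0.009893
Then change container volume by factor 1.25 (V_new/V_old).
Step 2:
                    C           E           G
  I            0.2562     0.09064      0.1787
  C         -0.004859    0.004859     0.00162
  E            0.2513     0.09549      0.1803
  solve Keq expr → x = 0.00162; check Q = 0.009893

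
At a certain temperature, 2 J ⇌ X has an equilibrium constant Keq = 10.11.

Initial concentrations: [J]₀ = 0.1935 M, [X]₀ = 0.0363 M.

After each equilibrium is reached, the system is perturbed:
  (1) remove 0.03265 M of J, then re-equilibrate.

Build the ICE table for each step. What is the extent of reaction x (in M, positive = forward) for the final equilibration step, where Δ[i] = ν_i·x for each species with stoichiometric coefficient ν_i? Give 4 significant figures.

Q₀ = 0.9695 vs Keq = 10.11 ⇒ Q<K, forward
Step 1:
                   J          X
  Initial     0.1935     0.0363
  Change     -0.1009    0.05044
  Equil      0.09262    0.08674
  solve Keq expr → x = 0.05044; check Q = 10.11
Then remove 0.03265 M of J.
Step 2:
                   J          X
  Initial    0.05997    0.08674
  Change     0.02556   -0.01278
  Equil      0.08553    0.07396
  solve Keq expr → x = -0.01278; check Q = 10.11

x = -0.01278 M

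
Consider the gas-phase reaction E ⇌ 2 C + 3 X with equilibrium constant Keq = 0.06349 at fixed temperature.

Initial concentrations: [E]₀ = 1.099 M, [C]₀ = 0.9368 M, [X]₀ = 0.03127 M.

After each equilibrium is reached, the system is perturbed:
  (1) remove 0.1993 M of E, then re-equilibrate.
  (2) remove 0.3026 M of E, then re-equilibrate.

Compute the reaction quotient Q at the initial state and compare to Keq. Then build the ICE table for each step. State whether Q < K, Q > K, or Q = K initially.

Q₀ = 2.4416e-05; Q < K (proceeds forward)

Q₀ = 2.4416e-05 vs Keq = 0.06349 ⇒ Q<K, forward
Step 1:
                   E          C          X
  I            1.099     0.9368    0.03127
  C          -0.1098     0.2197     0.3295
  E           0.9892      1.156     0.3608
  solve Keq expr → x = 0.1098; check Q = 0.06349
Then remove 0.1993 M of E.
Step 2:
                   E          C          X
  I           0.7899      1.156     0.3608
  C          0.00738   -0.01476   -0.02214
  E           0.7972      1.142     0.3386
  solve Keq expr → x = -0.00738; check Q = 0.06349
Then remove 0.3026 M of E.
Step 3:
                   E          C          X
  I           0.4946      1.142     0.3386
  C          0.01407   -0.02814   -0.04221
  E           0.5087      1.114     0.2964
  solve Keq expr → x = -0.01407; check Q = 0.06349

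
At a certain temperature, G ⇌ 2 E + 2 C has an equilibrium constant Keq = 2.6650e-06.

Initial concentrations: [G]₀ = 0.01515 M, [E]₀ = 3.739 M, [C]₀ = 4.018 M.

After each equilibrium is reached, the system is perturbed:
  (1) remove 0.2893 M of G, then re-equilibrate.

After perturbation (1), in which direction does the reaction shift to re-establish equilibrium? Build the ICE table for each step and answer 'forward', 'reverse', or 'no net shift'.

Q₀ = 1.4898e+04 vs Keq = 2.6650e-06 ⇒ Q>K, reverse
Step 1:
                    G           E           C
  Initial     0.01515       3.739       4.018
  Change        1.866      -3.731      -3.731
  Equil         1.881    0.007806      0.2868
  solve Keq expr → x = -1.866; check Q = 2.6650e-06
Then remove 0.2893 M of G.
Step 2:
                    G           E           C
  Initial       1.591    0.007806      0.2868
  Change   3.0472e-04 -6.0944e-04 -6.0944e-04
  Equil         1.592    0.007197      0.2862
  solve Keq expr → x = -3.0472e-04; check Q = 2.6650e-06

Direction: reverse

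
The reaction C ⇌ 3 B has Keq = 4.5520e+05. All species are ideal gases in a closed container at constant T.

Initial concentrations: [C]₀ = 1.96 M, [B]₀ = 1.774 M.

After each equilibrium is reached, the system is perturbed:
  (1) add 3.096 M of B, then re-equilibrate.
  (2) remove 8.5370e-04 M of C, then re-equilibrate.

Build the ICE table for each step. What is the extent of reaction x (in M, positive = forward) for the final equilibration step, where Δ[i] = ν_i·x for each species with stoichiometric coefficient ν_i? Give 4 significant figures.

x = -8.5176e-04 M

Q₀ = 2.848 vs Keq = 4.5520e+05 ⇒ Q<K, forward
Step 1:
                  C         B
  I            1.96     1.774
  C          -1.959     5.877
  E       9.8392e-04     7.651
  solve Keq expr → x = 1.959; check Q = 4.5520e+05
Then add 3.096 M of B.
Step 2:
                  C         B
  I       9.8392e-04     10.75
  C        0.001739 -0.005217
  E        0.002723     10.74
  solve Keq expr → x = -0.001739; check Q = 4.5520e+05
Then remove 8.5370e-04 M of C.
Step 3:
                  C         B
  I        0.001869     10.74
  C       8.5176e-04 -0.002555
  E        0.002721     10.74
  solve Keq expr → x = -8.5176e-04; check Q = 4.5520e+05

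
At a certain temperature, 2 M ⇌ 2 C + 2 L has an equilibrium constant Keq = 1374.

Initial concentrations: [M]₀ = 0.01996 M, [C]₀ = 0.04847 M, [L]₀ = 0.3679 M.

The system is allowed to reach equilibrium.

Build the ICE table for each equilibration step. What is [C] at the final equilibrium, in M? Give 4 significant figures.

[C]_eq = 0.06772 M

Q₀ = 0.7982 vs Keq = 1374 ⇒ Q<K, forward
Step 1:
                  M         C         L
  init      0.01996   0.04847    0.3679
  Δ        -0.01925   0.01925   0.01925
  eq      7.0733e-04   0.06772    0.3872
  solve Keq expr → x = 0.009626; check Q = 1374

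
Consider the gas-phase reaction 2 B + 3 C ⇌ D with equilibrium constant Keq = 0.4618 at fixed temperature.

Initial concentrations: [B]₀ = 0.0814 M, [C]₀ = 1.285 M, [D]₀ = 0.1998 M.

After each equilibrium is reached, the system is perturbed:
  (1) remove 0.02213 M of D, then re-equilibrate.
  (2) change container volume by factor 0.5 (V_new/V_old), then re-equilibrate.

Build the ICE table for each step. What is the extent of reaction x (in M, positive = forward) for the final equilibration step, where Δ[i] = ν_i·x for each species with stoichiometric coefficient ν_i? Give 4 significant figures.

Q₀ = 14.21 vs Keq = 0.4618 ⇒ Q>K, reverse
Step 1:
                   B          C          D
  Initial     0.0814      1.285     0.1998
  Change      0.1749     0.2623   -0.08744
  Equil       0.2563      1.547     0.1124
  solve Keq expr → x = -0.08744; check Q = 0.4618
Then remove 0.02213 M of D.
Step 2:
                   B          C          D
  Initial     0.2563      1.547    0.09023
  Change    -0.01347    -0.0202   0.006733
  Equil       0.2428      1.527    0.09696
  solve Keq expr → x = 0.006733; check Q = 0.4618
Then change container volume by factor 0.5 (V_new/V_old).
Step 3:
                   B          C          D
  Initial     0.4856      3.054     0.1939
  Change     -0.2851    -0.4277     0.1426
  Equil       0.2005      2.627     0.3365
  solve Keq expr → x = 0.1426; check Q = 0.4618

x = 0.1426 M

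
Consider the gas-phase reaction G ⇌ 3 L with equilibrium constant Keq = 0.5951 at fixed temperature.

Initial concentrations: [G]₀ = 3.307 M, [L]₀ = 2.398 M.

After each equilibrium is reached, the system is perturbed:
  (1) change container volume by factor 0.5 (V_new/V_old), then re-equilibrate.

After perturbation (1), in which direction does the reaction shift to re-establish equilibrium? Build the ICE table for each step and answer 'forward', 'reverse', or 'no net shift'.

Q₀ = 4.17 vs Keq = 0.5951 ⇒ Q>K, reverse
Step 1:
                  G         L
  I           3.307     2.398
  C          0.3667      -1.1
  E           3.674     1.298
  solve Keq expr → x = -0.3667; check Q = 0.5951
Then change container volume by factor 0.5 (V_new/V_old).
Step 2:
                  G         L
  I           7.347     2.596
  C          0.3126   -0.9377
  E            7.66     1.658
  solve Keq expr → x = -0.3126; check Q = 0.5951

Direction: reverse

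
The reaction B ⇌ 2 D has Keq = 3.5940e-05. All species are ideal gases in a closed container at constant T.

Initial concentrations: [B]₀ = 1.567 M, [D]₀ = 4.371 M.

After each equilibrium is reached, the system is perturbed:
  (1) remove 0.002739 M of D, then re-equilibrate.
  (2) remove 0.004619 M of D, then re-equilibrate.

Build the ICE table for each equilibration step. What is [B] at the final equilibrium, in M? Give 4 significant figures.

Q₀ = 12.19 vs Keq = 3.5940e-05 ⇒ Q>K, reverse
Step 1:
                  B         D
  I           1.567     4.371
  C            2.18    -4.359
  E           3.747    0.0116
  solve Keq expr → x = -2.18; check Q = 3.5940e-05
Then remove 0.002739 M of D.
Step 2:
                  B         D
  I           3.747  0.008865
  C       -0.001368  0.002737
  E           3.745    0.0116
  solve Keq expr → x = 0.001368; check Q = 3.5940e-05
Then remove 0.004619 M of D.
Step 3:
                  B         D
  I           3.745  0.006983
  C       -0.002308  0.004615
  E           3.743    0.0116
  solve Keq expr → x = 0.002308; check Q = 3.5940e-05

[B]_eq = 3.743 M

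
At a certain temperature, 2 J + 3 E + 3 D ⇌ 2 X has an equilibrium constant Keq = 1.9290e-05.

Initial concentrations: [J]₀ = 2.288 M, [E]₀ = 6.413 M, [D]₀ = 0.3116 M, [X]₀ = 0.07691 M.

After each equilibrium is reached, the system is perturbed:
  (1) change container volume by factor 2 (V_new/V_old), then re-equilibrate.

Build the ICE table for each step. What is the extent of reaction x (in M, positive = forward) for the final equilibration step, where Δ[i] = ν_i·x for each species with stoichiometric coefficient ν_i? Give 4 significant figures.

Q₀ = 1.4160e-04 vs Keq = 1.9290e-05 ⇒ Q>K, reverse
Step 1:
                  J         E         D         X
  init        2.288     6.413    0.3116   0.07691
  Δ         0.03902   0.05853   0.05853  -0.03902
  eq          2.327     6.472    0.3701   0.03789
  solve Keq expr → x = -0.01951; check Q = 1.9290e-05
Then change container volume by factor 2 (V_new/V_old).
Step 2:
                  J         E         D         X
  init        1.164     3.236    0.1851   0.01894
  Δ         0.01603   0.02404   0.02404  -0.01603
  eq           1.18      3.26    0.2091  0.002916
  solve Keq expr → x = -0.008014; check Q = 1.9290e-05

x = -0.008014 M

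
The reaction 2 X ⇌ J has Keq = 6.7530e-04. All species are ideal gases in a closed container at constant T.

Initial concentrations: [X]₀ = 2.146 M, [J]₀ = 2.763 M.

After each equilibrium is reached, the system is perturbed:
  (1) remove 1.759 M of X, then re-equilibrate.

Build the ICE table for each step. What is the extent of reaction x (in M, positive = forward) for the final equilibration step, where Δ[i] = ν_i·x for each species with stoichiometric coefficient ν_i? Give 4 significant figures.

Q₀ = 0.6 vs Keq = 6.7530e-04 ⇒ Q>K, reverse
Step 1:
                    X           J
  Initial       2.146       2.763
  Change        5.448      -2.724
  Equil         7.594     0.03894
  solve Keq expr → x = -2.724; check Q = 6.7530e-04
Then remove 1.759 M of X.
Step 2:
                    X           J
  Initial       5.835     0.03894
  Change      0.03141     -0.0157
  Equil         5.867     0.02324
  solve Keq expr → x = -0.0157; check Q = 6.7530e-04

x = -0.0157 M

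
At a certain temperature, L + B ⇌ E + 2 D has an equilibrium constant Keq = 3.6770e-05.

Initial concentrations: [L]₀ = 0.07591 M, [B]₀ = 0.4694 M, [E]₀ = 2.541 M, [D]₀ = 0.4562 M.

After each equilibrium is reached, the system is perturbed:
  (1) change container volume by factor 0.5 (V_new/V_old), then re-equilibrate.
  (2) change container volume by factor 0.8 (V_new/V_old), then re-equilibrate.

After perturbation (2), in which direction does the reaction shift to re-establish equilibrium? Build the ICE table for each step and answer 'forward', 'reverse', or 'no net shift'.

Direction: reverse

Q₀ = 14.84 vs Keq = 3.6770e-05 ⇒ Q>K, reverse
Step 1:
                   L          B          E          D
  Initial    0.07591     0.4694      2.541     0.4562
  Change      0.2272     0.2272    -0.2272    -0.4544
  Equil       0.3031     0.6966      2.314   0.001832
  solve Keq expr → x = -0.2272; check Q = 3.6770e-05
Then change container volume by factor 0.5 (V_new/V_old).
Step 2:
                   L          B          E          D
  Initial     0.6062      1.393      4.628   0.003663
  Change  5.3560e-04 5.3560e-04 -5.3560e-04  -0.001071
  Equil       0.6067      1.394      4.627   0.002592
  solve Keq expr → x = -5.3560e-04; check Q = 3.6770e-05
Then change container volume by factor 0.8 (V_new/V_old).
Step 3:
                   L          B          E          D
  Initial     0.7584      1.742      5.784    0.00324
  Change  1.7079e-04 1.7079e-04 -1.7079e-04 -3.4157e-04
  Equil       0.7586      1.742      5.784   0.002899
  solve Keq expr → x = -1.7079e-04; check Q = 3.6770e-05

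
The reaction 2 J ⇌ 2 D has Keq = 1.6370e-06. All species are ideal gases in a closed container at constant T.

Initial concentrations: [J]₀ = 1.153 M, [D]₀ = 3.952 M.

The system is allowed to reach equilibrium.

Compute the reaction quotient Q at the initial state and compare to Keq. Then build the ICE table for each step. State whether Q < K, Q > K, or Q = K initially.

Q₀ = 11.75 vs Keq = 1.6370e-06 ⇒ Q>K, reverse
Step 1:
                    J           D
  I             1.153       3.952
  C             3.945      -3.945
  E             5.098    0.006523
  solve Keq expr → x = -1.973; check Q = 1.6370e-06

Q₀ = 11.75; Q > K (proceeds reverse)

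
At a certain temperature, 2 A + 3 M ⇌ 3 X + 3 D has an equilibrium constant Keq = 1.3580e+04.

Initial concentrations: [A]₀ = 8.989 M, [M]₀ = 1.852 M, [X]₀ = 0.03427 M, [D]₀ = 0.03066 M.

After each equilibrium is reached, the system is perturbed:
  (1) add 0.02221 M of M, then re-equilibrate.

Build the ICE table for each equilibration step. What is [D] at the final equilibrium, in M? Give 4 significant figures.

Q₀ = 2.2600e-12 vs Keq = 1.3580e+04 ⇒ Q<K, forward
Step 1:
                  A         M         X         D
  I           8.989     1.852   0.03427   0.03066
  C           -1.21    -1.816     1.816     1.816
  E           7.779   0.03646      1.85     1.846
  solve Keq expr → x = 0.6052; check Q = 1.3580e+04
Then add 0.02221 M of M.
Step 2:
                  A         M         X         D
  I           7.779   0.05867      1.85     1.846
  C        -0.01421  -0.02132   0.02132   0.02132
  E           7.764   0.03735     1.871     1.868
  solve Keq expr → x = 0.007106; check Q = 1.3580e+04

[D]_eq = 1.868 M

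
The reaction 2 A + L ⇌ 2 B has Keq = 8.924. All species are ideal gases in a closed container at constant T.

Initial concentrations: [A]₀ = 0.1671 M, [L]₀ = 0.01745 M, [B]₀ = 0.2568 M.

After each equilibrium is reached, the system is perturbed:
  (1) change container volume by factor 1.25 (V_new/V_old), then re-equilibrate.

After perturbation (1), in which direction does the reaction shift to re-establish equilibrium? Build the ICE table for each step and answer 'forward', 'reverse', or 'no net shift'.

Q₀ = 135.3 vs Keq = 8.924 ⇒ Q>K, reverse
Step 1:
                   A          L          B
  Initial     0.1671    0.01745     0.2568
  Change     0.07995    0.03997   -0.07995
  Equil        0.247    0.05742     0.1769
  solve Keq expr → x = -0.03997; check Q = 8.924
Then change container volume by factor 1.25 (V_new/V_old).
Step 2:
                   A          L          B
  Initial     0.1976    0.04594     0.1415
  Change    0.006385   0.003193  -0.006385
  Equil        0.204    0.04913     0.1351
  solve Keq expr → x = -0.003193; check Q = 8.924

Direction: reverse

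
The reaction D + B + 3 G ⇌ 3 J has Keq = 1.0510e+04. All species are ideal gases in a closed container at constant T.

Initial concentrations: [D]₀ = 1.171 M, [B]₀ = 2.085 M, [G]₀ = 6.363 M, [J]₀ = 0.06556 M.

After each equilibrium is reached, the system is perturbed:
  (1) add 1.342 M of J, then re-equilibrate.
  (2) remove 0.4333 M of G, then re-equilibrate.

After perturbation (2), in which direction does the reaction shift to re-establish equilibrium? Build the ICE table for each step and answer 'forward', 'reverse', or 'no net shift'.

Direction: reverse

Q₀ = 4.4799e-07 vs Keq = 1.0510e+04 ⇒ Q<K, forward
Step 1:
                    D           B           G           J
  Initial       1.171       2.085       6.363     0.06556
  Change       -1.171      -1.171      -3.512       3.512
  Equil    2.0580e-04      0.9142       2.851       3.578
  solve Keq expr → x = 1.171; check Q = 1.0510e+04
Then add 1.342 M of J.
Step 2:
                    D           B           G           J
  Initial  2.0580e-04      0.9142       2.851        4.92
  Change   3.2821e-04  3.2821e-04  9.8464e-04 -9.8464e-04
  Equil    5.3401e-04      0.9145       2.852       4.919
  solve Keq expr → x = -3.2821e-04; check Q = 1.0510e+04
Then remove 0.4333 M of G.
Step 3:
                    D           B           G           J
  Initial  5.3401e-04      0.9145       2.418       4.919
  Change   3.3957e-04  3.3957e-04    0.001019   -0.001019
  Equil    8.7359e-04      0.9149       2.419       4.918
  solve Keq expr → x = -3.3957e-04; check Q = 1.0510e+04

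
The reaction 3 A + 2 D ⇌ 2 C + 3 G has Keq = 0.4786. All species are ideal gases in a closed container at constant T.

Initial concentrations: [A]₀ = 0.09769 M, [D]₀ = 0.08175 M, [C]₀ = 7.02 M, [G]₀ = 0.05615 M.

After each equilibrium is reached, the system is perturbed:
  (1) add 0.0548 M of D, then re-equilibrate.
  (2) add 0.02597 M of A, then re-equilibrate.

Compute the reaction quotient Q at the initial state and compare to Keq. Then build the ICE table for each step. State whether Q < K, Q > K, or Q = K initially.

Q₀ = 1400; Q > K (proceeds reverse)

Q₀ = 1400 vs Keq = 0.4786 ⇒ Q>K, reverse
Step 1:
                  A         D         C         G
  I         0.09769   0.08175      7.02   0.05615
  C         0.04877   0.03251  -0.03251  -0.04877
  E          0.1465    0.1143     6.987  0.007381
  solve Keq expr → x = -0.01626; check Q = 0.4786
Then add 0.0548 M of D.
Step 2:
                  A         D         C         G
  I          0.1465    0.1691     6.987  0.007381
  C       -0.002019 -0.001346  0.001346  0.002019
  E          0.1444    0.1677     6.989    0.0094
  solve Keq expr → x = 6.7309e-04; check Q = 0.4786
Then add 0.02597 M of A.
Step 3:
                  A         D         C         G
  I          0.1704    0.1677     6.989    0.0094
  C       -0.001544 -0.001029  0.001029  0.001544
  E          0.1689    0.1667      6.99   0.01094
  solve Keq expr → x = 5.1452e-04; check Q = 0.4786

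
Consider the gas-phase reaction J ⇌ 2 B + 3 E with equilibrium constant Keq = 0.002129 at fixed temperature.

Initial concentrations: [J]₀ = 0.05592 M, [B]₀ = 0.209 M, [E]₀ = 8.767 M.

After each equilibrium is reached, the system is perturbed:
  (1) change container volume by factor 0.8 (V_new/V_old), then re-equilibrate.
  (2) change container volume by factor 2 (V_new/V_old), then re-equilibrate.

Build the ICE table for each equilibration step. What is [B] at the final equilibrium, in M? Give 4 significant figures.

Q₀ = 526.4 vs Keq = 0.002129 ⇒ Q>K, reverse
Step 1:
                   J          B          E
  I          0.05592      0.209      8.767
  C           0.1041    -0.2082    -0.3124
  E             0.16 7.5087e-04      8.455
  solve Keq expr → x = -0.1041; check Q = 0.002129
Then change container volume by factor 0.8 (V_new/V_old).
Step 2:
                   J          B          E
  I           0.2001 9.3859e-04      10.57
  C       1.6880e-04 -3.3760e-04 -5.0639e-04
  E           0.2002 6.0100e-04      10.57
  solve Keq expr → x = -1.6880e-04; check Q = 0.002129
Then change container volume by factor 2 (V_new/V_old).
Step 3:
                   J          B          E
  I           0.1001 3.0050e-04      5.284
  C       -4.4917e-04 8.9833e-04   0.001348
  E          0.09966   0.001199      5.285
  solve Keq expr → x = 4.4917e-04; check Q = 0.002129

[B]_eq = 0.001199 M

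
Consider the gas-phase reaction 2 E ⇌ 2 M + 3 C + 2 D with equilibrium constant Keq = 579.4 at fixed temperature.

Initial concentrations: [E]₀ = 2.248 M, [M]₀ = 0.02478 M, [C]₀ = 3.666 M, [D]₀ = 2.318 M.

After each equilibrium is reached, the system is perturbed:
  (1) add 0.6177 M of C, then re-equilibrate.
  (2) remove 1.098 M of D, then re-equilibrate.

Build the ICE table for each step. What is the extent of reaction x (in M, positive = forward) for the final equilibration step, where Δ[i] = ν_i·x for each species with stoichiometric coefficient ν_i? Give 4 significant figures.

Q₀ = 0.03217 vs Keq = 579.4 ⇒ Q<K, forward
Step 1:
                  E         M         C         D
  Initial     2.248   0.02478     3.666     2.318
  Change    -0.8884    0.8884     1.333    0.8884
  Equil        1.36    0.9132     4.999     3.206
  solve Keq expr → x = 0.4442; check Q = 579.4
Then add 0.6177 M of C.
Step 2:
                  E         M         C         D
  Initial      1.36    0.9132     5.616     3.206
  Change    0.06787  -0.06787   -0.1018  -0.06787
  Equil       1.427    0.8454     5.515     3.139
  solve Keq expr → x = -0.03393; check Q = 579.4
Then remove 1.098 M of D.
Step 3:
                  E         M         C         D
  Initial     1.427    0.8454     5.515     2.041
  Change    -0.1596    0.1596    0.2394    0.1596
  Equil       1.268     1.005     5.754       2.2
  solve Keq expr → x = 0.0798; check Q = 579.4

x = 0.0798 M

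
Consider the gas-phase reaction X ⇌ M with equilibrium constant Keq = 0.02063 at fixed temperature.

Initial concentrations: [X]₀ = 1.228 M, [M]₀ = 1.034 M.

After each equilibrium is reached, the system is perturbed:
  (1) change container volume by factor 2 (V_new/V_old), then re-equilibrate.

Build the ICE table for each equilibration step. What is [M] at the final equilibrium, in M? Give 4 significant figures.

Q₀ = 0.842 vs Keq = 0.02063 ⇒ Q>K, reverse
Step 1:
                    X           M
  Initial       1.228       1.034
  Change       0.9883     -0.9883
  Equil         2.216     0.04572
  solve Keq expr → x = -0.9883; check Q = 0.02063
Then change container volume by factor 2 (V_new/V_old).
Step 2:
                    X           M
  Initial       1.108     0.02286
  Change            0           0
  Equil         1.108     0.02286
  solve Keq expr → x = 0; check Q = 0.02063

[M]_eq = 0.02286 M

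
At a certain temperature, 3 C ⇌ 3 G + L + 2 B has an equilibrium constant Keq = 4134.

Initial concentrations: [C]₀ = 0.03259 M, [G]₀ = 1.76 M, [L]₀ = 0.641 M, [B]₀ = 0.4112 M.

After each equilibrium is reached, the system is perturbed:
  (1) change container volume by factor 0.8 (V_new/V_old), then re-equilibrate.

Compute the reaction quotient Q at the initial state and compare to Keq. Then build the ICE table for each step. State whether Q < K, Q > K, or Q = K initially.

Q₀ = 1.7071e+04; Q > K (proceeds reverse)

Q₀ = 1.7071e+04 vs Keq = 4134 ⇒ Q>K, reverse
Step 1:
                    C           G           L           B
  init        0.03259        1.76       0.641      0.4112
  Δ           0.01799    -0.01799   -0.005997    -0.01199
  eq          0.05058       1.742       0.635      0.3992
  solve Keq expr → x = -0.005997; check Q = 4134
Then change container volume by factor 0.8 (V_new/V_old).
Step 2:
                    C           G           L           B
  init        0.06323       2.178      0.7938       0.499
  Δ           0.01415    -0.01415   -0.004716   -0.009431
  eq          0.07737       2.163       0.789      0.4896
  solve Keq expr → x = -0.004716; check Q = 4134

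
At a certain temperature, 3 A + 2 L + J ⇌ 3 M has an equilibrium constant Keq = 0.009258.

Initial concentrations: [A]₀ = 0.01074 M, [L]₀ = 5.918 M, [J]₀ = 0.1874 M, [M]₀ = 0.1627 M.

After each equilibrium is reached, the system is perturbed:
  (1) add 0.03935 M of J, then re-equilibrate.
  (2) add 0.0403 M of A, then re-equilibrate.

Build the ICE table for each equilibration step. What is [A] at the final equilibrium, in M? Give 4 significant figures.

[A]_eq = 0.1483 M

Q₀ = 529.7 vs Keq = 0.009258 ⇒ Q>K, reverse
Step 1:
                   A          L          J          M
  Initial    0.01074      5.918     0.1874     0.1627
  Change      0.1113    0.07421     0.0371    -0.1113
  Equil       0.1221      5.992     0.2245    0.05139
  solve Keq expr → x = -0.0371; check Q = 0.009258
Then add 0.03935 M of J.
Step 2:
                   A          L          J          M
  Initial     0.1221      5.992     0.2639    0.05139
  Change   -0.001932  -0.001288 -6.4416e-04   0.001932
  Equil       0.1201      5.991     0.2632    0.05332
  solve Keq expr → x = 6.4416e-04; check Q = 0.009258
Then add 0.0403 M of A.
Step 3:
                   A          L          J          M
  Initial     0.1604      5.991     0.2632    0.05332
  Change    -0.01211  -0.008076  -0.004038    0.01211
  Equil       0.1483      5.983     0.2592    0.06543
  solve Keq expr → x = 0.004038; check Q = 0.009258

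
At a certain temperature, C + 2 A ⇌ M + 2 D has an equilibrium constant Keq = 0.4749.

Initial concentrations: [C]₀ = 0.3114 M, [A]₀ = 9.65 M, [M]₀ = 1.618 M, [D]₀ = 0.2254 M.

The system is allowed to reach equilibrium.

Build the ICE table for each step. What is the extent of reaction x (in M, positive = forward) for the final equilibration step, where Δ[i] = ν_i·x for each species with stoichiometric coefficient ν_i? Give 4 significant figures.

x = 0.2813 M

Q₀ = 0.002835 vs Keq = 0.4749 ⇒ Q<K, forward
Step 1:
                   C          A          M          D
  I           0.3114       9.65      1.618     0.2254
  C          -0.2813    -0.5626     0.2813     0.5626
  E          0.03008      9.087      1.899      0.788
  solve Keq expr → x = 0.2813; check Q = 0.4749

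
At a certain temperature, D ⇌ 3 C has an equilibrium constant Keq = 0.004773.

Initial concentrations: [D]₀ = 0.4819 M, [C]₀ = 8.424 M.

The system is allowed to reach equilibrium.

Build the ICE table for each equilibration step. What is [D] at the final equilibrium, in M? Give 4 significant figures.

Q₀ = 1241 vs Keq = 0.004773 ⇒ Q>K, reverse
Step 1:
                    D           C
  I            0.4819       8.424
  C             2.725      -8.176
  E             3.207      0.2483
  solve Keq expr → x = -2.725; check Q = 0.004773

[D]_eq = 3.207 M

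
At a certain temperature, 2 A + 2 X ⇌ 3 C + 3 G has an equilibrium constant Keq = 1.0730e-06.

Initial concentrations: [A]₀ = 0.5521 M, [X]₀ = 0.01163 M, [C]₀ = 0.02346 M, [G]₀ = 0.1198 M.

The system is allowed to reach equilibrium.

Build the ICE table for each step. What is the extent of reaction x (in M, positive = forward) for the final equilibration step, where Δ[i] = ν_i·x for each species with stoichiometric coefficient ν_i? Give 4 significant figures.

Q₀ = 5.3847e-04 vs Keq = 1.0730e-06 ⇒ Q>K, reverse
Step 1:
                  A         X         C         G
  I          0.5521   0.01163   0.02346    0.1198
  C         0.01189   0.01189  -0.01783  -0.01783
  E           0.564   0.02352  0.005626     0.102
  solve Keq expr → x = -0.005945; check Q = 1.0730e-06

x = -0.005945 M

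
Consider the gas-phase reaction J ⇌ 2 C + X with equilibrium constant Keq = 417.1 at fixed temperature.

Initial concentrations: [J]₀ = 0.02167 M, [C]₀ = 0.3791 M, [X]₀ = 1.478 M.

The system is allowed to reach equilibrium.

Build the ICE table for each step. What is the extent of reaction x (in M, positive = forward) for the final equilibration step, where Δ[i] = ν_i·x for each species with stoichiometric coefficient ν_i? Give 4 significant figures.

x = 0.02103 M

Q₀ = 9.802 vs Keq = 417.1 ⇒ Q<K, forward
Step 1:
                    J           C           X
  Initial     0.02167      0.3791       1.478
  Change     -0.02103     0.04207     0.02103
  Equil    6.3749e-04      0.4212       1.499
  solve Keq expr → x = 0.02103; check Q = 417.1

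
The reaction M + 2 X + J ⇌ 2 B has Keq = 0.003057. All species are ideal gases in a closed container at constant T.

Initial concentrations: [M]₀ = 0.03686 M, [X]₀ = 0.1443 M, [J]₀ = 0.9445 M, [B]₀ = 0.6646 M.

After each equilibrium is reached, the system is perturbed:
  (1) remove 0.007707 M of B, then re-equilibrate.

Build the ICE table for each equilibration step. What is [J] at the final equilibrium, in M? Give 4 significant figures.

Q₀ = 609.3 vs Keq = 0.003057 ⇒ Q>K, reverse
Step 1:
                    M           X           J           B
  I           0.03686      0.1443      0.9445      0.6646
  C            0.3179      0.6357      0.3179     -0.6357
  E            0.3547        0.78       1.262     0.02886
  solve Keq expr → x = -0.3179; check Q = 0.003057
Then remove 0.007707 M of B.
Step 2:
                    M           X           J           B
  I            0.3547        0.78       1.262     0.02115
  C         -0.003626   -0.007251   -0.003626    0.007251
  E            0.3511      0.7728       1.259      0.0284
  solve Keq expr → x = 0.003626; check Q = 0.003057

[J]_eq = 1.259 M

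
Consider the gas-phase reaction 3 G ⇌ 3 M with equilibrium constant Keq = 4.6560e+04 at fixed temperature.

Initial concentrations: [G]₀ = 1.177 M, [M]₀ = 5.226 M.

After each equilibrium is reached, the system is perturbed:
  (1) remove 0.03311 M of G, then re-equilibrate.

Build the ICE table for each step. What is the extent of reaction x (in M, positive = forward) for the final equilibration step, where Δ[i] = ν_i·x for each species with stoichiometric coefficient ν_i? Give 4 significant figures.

x = -0.01074 M

Q₀ = 87.53 vs Keq = 4.6560e+04 ⇒ Q<K, forward
Step 1:
                    G           M
  init          1.177       5.226
  Δ            -1.004       1.004
  eq           0.1732        6.23
  solve Keq expr → x = 0.3346; check Q = 4.6560e+04
Then remove 0.03311 M of G.
Step 2:
                    G           M
  init         0.1401        6.23
  Δ           0.03221    -0.03221
  eq           0.1723       6.198
  solve Keq expr → x = -0.01074; check Q = 4.6560e+04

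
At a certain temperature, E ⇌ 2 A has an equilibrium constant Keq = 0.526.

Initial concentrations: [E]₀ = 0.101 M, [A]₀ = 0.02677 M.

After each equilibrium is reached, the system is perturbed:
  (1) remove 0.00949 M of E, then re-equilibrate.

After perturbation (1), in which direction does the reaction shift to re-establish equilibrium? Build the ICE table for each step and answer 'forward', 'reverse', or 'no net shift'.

Q₀ = 0.007095 vs Keq = 0.526 ⇒ Q<K, forward
Step 1:
                  E         A
  I           0.101   0.02677
  C        -0.06002      0.12
  E         0.04098    0.1468
  solve Keq expr → x = 0.06002; check Q = 0.526
Then remove 0.00949 M of E.
Step 2:
                  E         A
  I         0.03149    0.1468
  C        0.004559 -0.009117
  E         0.03605    0.1377
  solve Keq expr → x = -0.004559; check Q = 0.526

Direction: reverse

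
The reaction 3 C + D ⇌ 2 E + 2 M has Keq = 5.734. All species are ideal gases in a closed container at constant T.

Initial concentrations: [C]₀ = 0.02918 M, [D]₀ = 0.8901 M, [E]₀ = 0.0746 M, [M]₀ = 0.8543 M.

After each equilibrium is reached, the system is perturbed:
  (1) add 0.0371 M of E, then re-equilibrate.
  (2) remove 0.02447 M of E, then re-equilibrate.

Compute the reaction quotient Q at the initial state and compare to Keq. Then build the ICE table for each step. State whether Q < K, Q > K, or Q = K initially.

Q₀ = 183.7 vs Keq = 5.734 ⇒ Q>K, reverse
Step 1:
                   C          D          E          M
  I          0.02918     0.8901     0.0746     0.8543
  C          0.03883    0.01294   -0.02588   -0.02588
  E          0.06801      0.903    0.04872     0.8284
  solve Keq expr → x = -0.01294; check Q = 5.734
Then add 0.0371 M of E.
Step 2:
                   C          D          E          M
  I          0.06801      0.903    0.08582     0.8284
  C          0.01966   0.006553   -0.01311   -0.01311
  E          0.08767     0.9096    0.07271     0.8153
  solve Keq expr → x = -0.006553; check Q = 5.734
Then remove 0.02447 M of E.
Step 3:
                   C          D          E          M
  I          0.08767     0.9096    0.04824     0.8153
  C         -0.01274  -0.004245   0.008491   0.008491
  E          0.07493     0.9054    0.05673     0.8238
  solve Keq expr → x = 0.004245; check Q = 5.734

Q₀ = 183.7; Q > K (proceeds reverse)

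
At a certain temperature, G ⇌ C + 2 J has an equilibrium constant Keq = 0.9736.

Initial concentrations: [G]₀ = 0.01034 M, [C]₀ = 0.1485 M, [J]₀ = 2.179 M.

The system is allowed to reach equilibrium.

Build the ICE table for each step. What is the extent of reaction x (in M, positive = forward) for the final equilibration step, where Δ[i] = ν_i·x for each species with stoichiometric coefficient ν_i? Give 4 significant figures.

Q₀ = 68.19 vs Keq = 0.9736 ⇒ Q>K, reverse
Step 1:
                  G         C         J
  Initial   0.01034    0.1485     2.179
  Change      0.116    -0.116   -0.2321
  Equil      0.1264   0.03246     1.947
  solve Keq expr → x = -0.116; check Q = 0.9736

x = -0.116 M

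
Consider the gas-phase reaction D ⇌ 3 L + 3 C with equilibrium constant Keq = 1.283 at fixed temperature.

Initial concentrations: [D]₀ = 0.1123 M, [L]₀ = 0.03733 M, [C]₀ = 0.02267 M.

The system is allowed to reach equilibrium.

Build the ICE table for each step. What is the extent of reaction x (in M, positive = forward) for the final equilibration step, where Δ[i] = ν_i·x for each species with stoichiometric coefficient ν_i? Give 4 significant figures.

Q₀ = 5.3970e-09 vs Keq = 1.283 ⇒ Q<K, forward
Step 1:
                   D          L          C
  Initial     0.1123    0.03733    0.02267
  Change     -0.1106     0.3317     0.3317
  Equil     0.001742      0.369     0.3543
  solve Keq expr → x = 0.1106; check Q = 1.283

x = 0.1106 M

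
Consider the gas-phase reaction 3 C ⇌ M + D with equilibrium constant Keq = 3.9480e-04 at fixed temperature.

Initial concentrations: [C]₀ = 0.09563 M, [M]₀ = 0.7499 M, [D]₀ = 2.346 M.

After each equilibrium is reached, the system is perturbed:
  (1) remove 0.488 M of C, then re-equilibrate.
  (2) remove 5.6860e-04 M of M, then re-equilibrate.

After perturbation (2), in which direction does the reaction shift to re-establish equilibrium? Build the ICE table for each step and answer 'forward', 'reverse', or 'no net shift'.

Direction: forward

Q₀ = 2012 vs Keq = 3.9480e-04 ⇒ Q>K, reverse
Step 1:
                   C          M          D
  Initial    0.09563     0.7499      2.346
  Change        2.24    -0.7468    -0.7468
  Equil        2.336   0.003146      1.599
  solve Keq expr → x = -0.7468; check Q = 3.9480e-04
Then remove 0.488 M of C.
Step 2:
                   C          M          D
  Initial      1.848   0.003146      1.599
  Change    0.004726  -0.001575  -0.001575
  Equil        1.853   0.001571      1.598
  solve Keq expr → x = -0.001575; check Q = 3.9480e-04
Then remove 5.6860e-04 M of M.
Step 3:
                   C          M          D
  Initial      1.853   0.001003      1.598
  Change   -0.001691 5.6375e-04 5.6375e-04
  Equil        1.851   0.001566      1.598
  solve Keq expr → x = 5.6375e-04; check Q = 3.9480e-04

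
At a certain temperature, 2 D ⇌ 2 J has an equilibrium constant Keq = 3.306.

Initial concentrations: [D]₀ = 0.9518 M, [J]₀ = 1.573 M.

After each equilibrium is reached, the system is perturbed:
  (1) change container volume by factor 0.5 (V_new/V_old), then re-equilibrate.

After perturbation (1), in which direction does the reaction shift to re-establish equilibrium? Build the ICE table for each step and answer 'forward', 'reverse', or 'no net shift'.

Q₀ = 2.731 vs Keq = 3.306 ⇒ Q<K, forward
Step 1:
                  D         J
  I          0.9518     1.573
  C        -0.05592   0.05592
  E          0.8959     1.629
  solve Keq expr → x = 0.02796; check Q = 3.306
Then change container volume by factor 0.5 (V_new/V_old).
Step 2:
                  D         J
  I           1.792     3.258
  C               0         0
  E           1.792     3.258
  solve Keq expr → x = 0; check Q = 3.306

Direction: no net shift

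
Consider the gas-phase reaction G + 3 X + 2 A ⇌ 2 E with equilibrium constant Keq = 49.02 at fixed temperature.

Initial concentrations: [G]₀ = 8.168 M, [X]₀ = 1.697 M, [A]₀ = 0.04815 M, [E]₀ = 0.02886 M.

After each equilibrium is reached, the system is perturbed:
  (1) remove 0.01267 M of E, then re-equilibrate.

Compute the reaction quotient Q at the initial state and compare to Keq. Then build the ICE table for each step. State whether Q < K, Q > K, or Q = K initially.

Q₀ = 0.009 vs Keq = 49.02 ⇒ Q<K, forward
Step 1:
                  G         X         A         E
  I           8.168     1.697   0.04815   0.02886
  C        -0.02317  -0.06951  -0.04634   0.04634
  E           8.145     1.627  0.001813    0.0752
  solve Keq expr → x = 0.02317; check Q = 49.02
Then remove 0.01267 M of E.
Step 2:
                  G         X         A         E
  I           8.145     1.627  0.001813   0.06253
  C       -1.4880e-04 -4.4639e-04 -2.9759e-04 2.9759e-04
  E           8.145     1.627  0.001515   0.06283
  solve Keq expr → x = 1.4880e-04; check Q = 49.02

Q₀ = 0.009; Q < K (proceeds forward)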